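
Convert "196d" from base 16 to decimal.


Input: "196d" in base 16
Positional expansion:
  Digit '1' (value 1) x 16^3 = 4096
  Digit '9' (value 9) x 16^2 = 2304
  Digit '6' (value 6) x 16^1 = 96
  Digit 'd' (value 13) x 16^0 = 13
Sum = 6509

6509


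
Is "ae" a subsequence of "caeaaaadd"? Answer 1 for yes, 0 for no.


Check if "ae" is a subsequence of "caeaaaadd"
Greedy scan:
  Position 0 ('c'): no match needed
  Position 1 ('a'): matches sub[0] = 'a'
  Position 2 ('e'): matches sub[1] = 'e'
  Position 3 ('a'): no match needed
  Position 4 ('a'): no match needed
  Position 5 ('a'): no match needed
  Position 6 ('a'): no match needed
  Position 7 ('d'): no match needed
  Position 8 ('d'): no match needed
All 2 characters matched => is a subsequence

1


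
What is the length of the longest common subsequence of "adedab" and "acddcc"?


LCS of "adedab" and "acddcc"
DP table:
           a    c    d    d    c    c
      0    0    0    0    0    0    0
  a   0    1    1    1    1    1    1
  d   0    1    1    2    2    2    2
  e   0    1    1    2    2    2    2
  d   0    1    1    2    3    3    3
  a   0    1    1    2    3    3    3
  b   0    1    1    2    3    3    3
LCS length = dp[6][6] = 3

3


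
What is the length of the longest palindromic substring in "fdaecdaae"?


Input: "fdaecdaae"
Checking substrings for palindromes:
  [6:8] "aa" (len 2) => palindrome
Longest palindromic substring: "aa" with length 2

2


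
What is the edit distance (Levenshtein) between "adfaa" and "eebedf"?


Computing edit distance: "adfaa" -> "eebedf"
DP table:
           e    e    b    e    d    f
      0    1    2    3    4    5    6
  a   1    1    2    3    4    5    6
  d   2    2    2    3    4    4    5
  f   3    3    3    3    4    5    4
  a   4    4    4    4    4    5    5
  a   5    5    5    5    5    5    6
Edit distance = dp[5][6] = 6

6


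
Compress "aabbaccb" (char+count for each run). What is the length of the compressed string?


Input: aabbaccb
Runs:
  'a' x 2 => "a2"
  'b' x 2 => "b2"
  'a' x 1 => "a1"
  'c' x 2 => "c2"
  'b' x 1 => "b1"
Compressed: "a2b2a1c2b1"
Compressed length: 10

10


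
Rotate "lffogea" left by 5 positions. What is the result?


Input: "lffogea", rotate left by 5
First 5 characters: "lffog"
Remaining characters: "ea"
Concatenate remaining + first: "ea" + "lffog" = "ealffog"

ealffog


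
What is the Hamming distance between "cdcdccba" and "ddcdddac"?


Comparing "cdcdccba" and "ddcdddac" position by position:
  Position 0: 'c' vs 'd' => differ
  Position 1: 'd' vs 'd' => same
  Position 2: 'c' vs 'c' => same
  Position 3: 'd' vs 'd' => same
  Position 4: 'c' vs 'd' => differ
  Position 5: 'c' vs 'd' => differ
  Position 6: 'b' vs 'a' => differ
  Position 7: 'a' vs 'c' => differ
Total differences (Hamming distance): 5

5


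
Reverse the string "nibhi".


Input: nibhi
Reading characters right to left:
  Position 4: 'i'
  Position 3: 'h'
  Position 2: 'b'
  Position 1: 'i'
  Position 0: 'n'
Reversed: ihbin

ihbin


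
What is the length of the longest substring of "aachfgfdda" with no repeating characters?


Input: "aachfgfdda"
Sliding window (track last position of each char):
  Position 0 ('a'): window [0,0] length 1 -- new best
  Position 1 ('a'): repeat (last at 0), move window start to 1
  Position 1 ('a'): window [1,1] length 1
  Position 2 ('c'): window [1,2] length 2 -- new best
  Position 3 ('h'): window [1,3] length 3 -- new best
  Position 4 ('f'): window [1,4] length 4 -- new best
  Position 5 ('g'): window [1,5] length 5 -- new best
  Position 6 ('f'): repeat (last at 4), move window start to 5
  Position 6 ('f'): window [5,6] length 2
  Position 7 ('d'): window [5,7] length 3
  Position 8 ('d'): repeat (last at 7), move window start to 8
  Position 8 ('d'): window [8,8] length 1
  Position 9 ('a'): window [8,9] length 2
Longest substring with no repeats: "achfg" with length 5

5


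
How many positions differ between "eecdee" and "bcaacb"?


Comparing "eecdee" and "bcaacb" position by position:
  Position 0: 'e' vs 'b' => DIFFER
  Position 1: 'e' vs 'c' => DIFFER
  Position 2: 'c' vs 'a' => DIFFER
  Position 3: 'd' vs 'a' => DIFFER
  Position 4: 'e' vs 'c' => DIFFER
  Position 5: 'e' vs 'b' => DIFFER
Positions that differ: 6

6


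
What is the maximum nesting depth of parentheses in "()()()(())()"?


Input: "()()()(())()"
Tracking depth:
  Position 0 '(': depth becomes 1
  Position 1 ')': depth becomes 0
  Position 2 '(': depth becomes 1
  Position 3 ')': depth becomes 0
  Position 4 '(': depth becomes 1
  Position 5 ')': depth becomes 0
  Position 6 '(': depth becomes 1
  Position 7 '(': depth becomes 2
  Position 8 ')': depth becomes 1
  Position 9 ')': depth becomes 0
  Position 10 '(': depth becomes 1
  Position 11 ')': depth becomes 0
Maximum depth reached: 2

2


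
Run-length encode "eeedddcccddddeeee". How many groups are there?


Input: eeedddcccddddeeee
Scanning for consecutive runs:
  Group 1: 'e' x 3 (positions 0-2)
  Group 2: 'd' x 3 (positions 3-5)
  Group 3: 'c' x 3 (positions 6-8)
  Group 4: 'd' x 4 (positions 9-12)
  Group 5: 'e' x 4 (positions 13-16)
Total groups: 5

5


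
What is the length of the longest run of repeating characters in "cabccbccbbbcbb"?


Input: "cabccbccbbbcbb"
Scanning for longest run:
  Position 1 ('a'): new char, reset run to 1
  Position 2 ('b'): new char, reset run to 1
  Position 3 ('c'): new char, reset run to 1
  Position 4 ('c'): continues run of 'c', length=2
  Position 5 ('b'): new char, reset run to 1
  Position 6 ('c'): new char, reset run to 1
  Position 7 ('c'): continues run of 'c', length=2
  Position 8 ('b'): new char, reset run to 1
  Position 9 ('b'): continues run of 'b', length=2
  Position 10 ('b'): continues run of 'b', length=3
  Position 11 ('c'): new char, reset run to 1
  Position 12 ('b'): new char, reset run to 1
  Position 13 ('b'): continues run of 'b', length=2
Longest run: 'b' with length 3

3


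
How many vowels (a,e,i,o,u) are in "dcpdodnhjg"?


Input: dcpdodnhjg
Checking each character:
  'd' at position 0: consonant
  'c' at position 1: consonant
  'p' at position 2: consonant
  'd' at position 3: consonant
  'o' at position 4: vowel (running total: 1)
  'd' at position 5: consonant
  'n' at position 6: consonant
  'h' at position 7: consonant
  'j' at position 8: consonant
  'g' at position 9: consonant
Total vowels: 1

1


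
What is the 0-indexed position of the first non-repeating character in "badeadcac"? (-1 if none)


Input: badeadcac
Character frequencies:
  'a': 3
  'b': 1
  'c': 2
  'd': 2
  'e': 1
Scanning left to right for freq == 1:
  Position 0 ('b'): unique! => answer = 0

0


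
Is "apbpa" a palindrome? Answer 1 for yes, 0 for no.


Input: apbpa
Reversed: apbpa
  Compare pos 0 ('a') with pos 4 ('a'): match
  Compare pos 1 ('p') with pos 3 ('p'): match
Result: palindrome

1


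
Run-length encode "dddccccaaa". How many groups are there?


Input: dddccccaaa
Scanning for consecutive runs:
  Group 1: 'd' x 3 (positions 0-2)
  Group 2: 'c' x 4 (positions 3-6)
  Group 3: 'a' x 3 (positions 7-9)
Total groups: 3

3


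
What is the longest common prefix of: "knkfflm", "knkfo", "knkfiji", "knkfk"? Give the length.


Words: knkfflm, knkfo, knkfiji, knkfk
  Position 0: all 'k' => match
  Position 1: all 'n' => match
  Position 2: all 'k' => match
  Position 3: all 'f' => match
  Position 4: ('f', 'o', 'i', 'k') => mismatch, stop
LCP = "knkf" (length 4)

4


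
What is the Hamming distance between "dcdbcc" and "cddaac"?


Comparing "dcdbcc" and "cddaac" position by position:
  Position 0: 'd' vs 'c' => differ
  Position 1: 'c' vs 'd' => differ
  Position 2: 'd' vs 'd' => same
  Position 3: 'b' vs 'a' => differ
  Position 4: 'c' vs 'a' => differ
  Position 5: 'c' vs 'c' => same
Total differences (Hamming distance): 4

4


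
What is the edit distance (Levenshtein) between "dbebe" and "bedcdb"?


Computing edit distance: "dbebe" -> "bedcdb"
DP table:
           b    e    d    c    d    b
      0    1    2    3    4    5    6
  d   1    1    2    2    3    4    5
  b   2    1    2    3    3    4    4
  e   3    2    1    2    3    4    5
  b   4    3    2    2    3    4    4
  e   5    4    3    3    3    4    5
Edit distance = dp[5][6] = 5

5


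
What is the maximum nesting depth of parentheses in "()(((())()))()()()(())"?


Input: "()(((())()))()()()(())"
Tracking depth:
  Position 0 '(': depth becomes 1
  Position 1 ')': depth becomes 0
  Position 2 '(': depth becomes 1
  Position 3 '(': depth becomes 2
  Position 4 '(': depth becomes 3
  Position 5 '(': depth becomes 4
  Position 6 ')': depth becomes 3
  Position 7 ')': depth becomes 2
  Position 8 '(': depth becomes 3
  Position 9 ')': depth becomes 2
  Position 10 ')': depth becomes 1
  Position 11 ')': depth becomes 0
  Position 12 '(': depth becomes 1
  Position 13 ')': depth becomes 0
  Position 14 '(': depth becomes 1
  Position 15 ')': depth becomes 0
  Position 16 '(': depth becomes 1
  Position 17 ')': depth becomes 0
  Position 18 '(': depth becomes 1
  Position 19 '(': depth becomes 2
  Position 20 ')': depth becomes 1
  Position 21 ')': depth becomes 0
Maximum depth reached: 4

4


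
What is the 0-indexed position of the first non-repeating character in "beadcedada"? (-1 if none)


Input: beadcedada
Character frequencies:
  'a': 3
  'b': 1
  'c': 1
  'd': 3
  'e': 2
Scanning left to right for freq == 1:
  Position 0 ('b'): unique! => answer = 0

0


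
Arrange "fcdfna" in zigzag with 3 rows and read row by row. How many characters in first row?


Zigzag "fcdfna" into 3 rows:
Placing characters:
  'f' => row 0
  'c' => row 1
  'd' => row 2
  'f' => row 1
  'n' => row 0
  'a' => row 1
Rows:
  Row 0: "fn"
  Row 1: "cfa"
  Row 2: "d"
First row length: 2

2


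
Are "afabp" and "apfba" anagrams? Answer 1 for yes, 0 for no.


Strings: "afabp", "apfba"
Sorted first:  aabfp
Sorted second: aabfp
Sorted forms match => anagrams

1


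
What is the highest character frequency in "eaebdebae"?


Input: eaebdebae
Character counts:
  'a': 2
  'b': 2
  'd': 1
  'e': 4
Maximum frequency: 4

4


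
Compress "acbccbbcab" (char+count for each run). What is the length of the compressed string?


Input: acbccbbcab
Runs:
  'a' x 1 => "a1"
  'c' x 1 => "c1"
  'b' x 1 => "b1"
  'c' x 2 => "c2"
  'b' x 2 => "b2"
  'c' x 1 => "c1"
  'a' x 1 => "a1"
  'b' x 1 => "b1"
Compressed: "a1c1b1c2b2c1a1b1"
Compressed length: 16

16


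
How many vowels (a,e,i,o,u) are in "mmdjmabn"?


Input: mmdjmabn
Checking each character:
  'm' at position 0: consonant
  'm' at position 1: consonant
  'd' at position 2: consonant
  'j' at position 3: consonant
  'm' at position 4: consonant
  'a' at position 5: vowel (running total: 1)
  'b' at position 6: consonant
  'n' at position 7: consonant
Total vowels: 1

1


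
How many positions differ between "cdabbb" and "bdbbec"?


Comparing "cdabbb" and "bdbbec" position by position:
  Position 0: 'c' vs 'b' => DIFFER
  Position 1: 'd' vs 'd' => same
  Position 2: 'a' vs 'b' => DIFFER
  Position 3: 'b' vs 'b' => same
  Position 4: 'b' vs 'e' => DIFFER
  Position 5: 'b' vs 'c' => DIFFER
Positions that differ: 4

4


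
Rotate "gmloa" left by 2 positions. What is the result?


Input: "gmloa", rotate left by 2
First 2 characters: "gm"
Remaining characters: "loa"
Concatenate remaining + first: "loa" + "gm" = "loagm"

loagm


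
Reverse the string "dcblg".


Input: dcblg
Reading characters right to left:
  Position 4: 'g'
  Position 3: 'l'
  Position 2: 'b'
  Position 1: 'c'
  Position 0: 'd'
Reversed: glbcd

glbcd


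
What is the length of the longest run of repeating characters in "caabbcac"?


Input: "caabbcac"
Scanning for longest run:
  Position 1 ('a'): new char, reset run to 1
  Position 2 ('a'): continues run of 'a', length=2
  Position 3 ('b'): new char, reset run to 1
  Position 4 ('b'): continues run of 'b', length=2
  Position 5 ('c'): new char, reset run to 1
  Position 6 ('a'): new char, reset run to 1
  Position 7 ('c'): new char, reset run to 1
Longest run: 'a' with length 2

2


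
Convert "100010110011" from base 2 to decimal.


Input: "100010110011" in base 2
Positional expansion:
  Digit '1' (value 1) x 2^11 = 2048
  Digit '0' (value 0) x 2^10 = 0
  Digit '0' (value 0) x 2^9 = 0
  Digit '0' (value 0) x 2^8 = 0
  Digit '1' (value 1) x 2^7 = 128
  Digit '0' (value 0) x 2^6 = 0
  Digit '1' (value 1) x 2^5 = 32
  Digit '1' (value 1) x 2^4 = 16
  Digit '0' (value 0) x 2^3 = 0
  Digit '0' (value 0) x 2^2 = 0
  Digit '1' (value 1) x 2^1 = 2
  Digit '1' (value 1) x 2^0 = 1
Sum = 2227

2227


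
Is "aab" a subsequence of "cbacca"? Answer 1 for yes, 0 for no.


Check if "aab" is a subsequence of "cbacca"
Greedy scan:
  Position 0 ('c'): no match needed
  Position 1 ('b'): no match needed
  Position 2 ('a'): matches sub[0] = 'a'
  Position 3 ('c'): no match needed
  Position 4 ('c'): no match needed
  Position 5 ('a'): matches sub[1] = 'a'
Only matched 2/3 characters => not a subsequence

0


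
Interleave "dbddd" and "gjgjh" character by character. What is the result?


Interleaving "dbddd" and "gjgjh":
  Position 0: 'd' from first, 'g' from second => "dg"
  Position 1: 'b' from first, 'j' from second => "bj"
  Position 2: 'd' from first, 'g' from second => "dg"
  Position 3: 'd' from first, 'j' from second => "dj"
  Position 4: 'd' from first, 'h' from second => "dh"
Result: dgbjdgdjdh

dgbjdgdjdh


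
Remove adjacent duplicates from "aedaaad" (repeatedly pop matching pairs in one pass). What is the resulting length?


Input: aedaaad
Stack-based adjacent duplicate removal:
  Read 'a': push. Stack: a
  Read 'e': push. Stack: ae
  Read 'd': push. Stack: aed
  Read 'a': push. Stack: aeda
  Read 'a': matches stack top 'a' => pop. Stack: aed
  Read 'a': push. Stack: aeda
  Read 'd': push. Stack: aedad
Final stack: "aedad" (length 5)

5


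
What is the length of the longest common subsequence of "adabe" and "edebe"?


LCS of "adabe" and "edebe"
DP table:
           e    d    e    b    e
      0    0    0    0    0    0
  a   0    0    0    0    0    0
  d   0    0    1    1    1    1
  a   0    0    1    1    1    1
  b   0    0    1    1    2    2
  e   0    1    1    2    2    3
LCS length = dp[5][5] = 3

3


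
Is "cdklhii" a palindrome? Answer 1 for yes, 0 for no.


Input: cdklhii
Reversed: iihlkdc
  Compare pos 0 ('c') with pos 6 ('i'): MISMATCH
  Compare pos 1 ('d') with pos 5 ('i'): MISMATCH
  Compare pos 2 ('k') with pos 4 ('h'): MISMATCH
Result: not a palindrome

0


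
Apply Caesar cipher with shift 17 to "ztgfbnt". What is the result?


Caesar cipher: shift "ztgfbnt" by 17
  'z' (pos 25) + 17 = pos 16 = 'q'
  't' (pos 19) + 17 = pos 10 = 'k'
  'g' (pos 6) + 17 = pos 23 = 'x'
  'f' (pos 5) + 17 = pos 22 = 'w'
  'b' (pos 1) + 17 = pos 18 = 's'
  'n' (pos 13) + 17 = pos 4 = 'e'
  't' (pos 19) + 17 = pos 10 = 'k'
Result: qkxwsek

qkxwsek


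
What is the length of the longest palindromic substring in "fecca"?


Input: "fecca"
Checking substrings for palindromes:
  [2:4] "cc" (len 2) => palindrome
Longest palindromic substring: "cc" with length 2

2


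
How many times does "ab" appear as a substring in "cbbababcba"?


Searching for "ab" in "cbbababcba"
Scanning each position:
  Position 0: "cb" => no
  Position 1: "bb" => no
  Position 2: "ba" => no
  Position 3: "ab" => MATCH
  Position 4: "ba" => no
  Position 5: "ab" => MATCH
  Position 6: "bc" => no
  Position 7: "cb" => no
  Position 8: "ba" => no
Total occurrences: 2

2


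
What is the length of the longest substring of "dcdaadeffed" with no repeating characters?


Input: "dcdaadeffed"
Sliding window (track last position of each char):
  Position 0 ('d'): window [0,0] length 1 -- new best
  Position 1 ('c'): window [0,1] length 2 -- new best
  Position 2 ('d'): repeat (last at 0), move window start to 1
  Position 2 ('d'): window [1,2] length 2
  Position 3 ('a'): window [1,3] length 3 -- new best
  Position 4 ('a'): repeat (last at 3), move window start to 4
  Position 4 ('a'): window [4,4] length 1
  Position 5 ('d'): window [4,5] length 2
  Position 6 ('e'): window [4,6] length 3
  Position 7 ('f'): window [4,7] length 4 -- new best
  Position 8 ('f'): repeat (last at 7), move window start to 8
  Position 8 ('f'): window [8,8] length 1
  Position 9 ('e'): window [8,9] length 2
  Position 10 ('d'): window [8,10] length 3
Longest substring with no repeats: "adef" with length 4

4


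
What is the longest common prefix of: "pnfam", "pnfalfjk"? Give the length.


Words: pnfam, pnfalfjk
  Position 0: all 'p' => match
  Position 1: all 'n' => match
  Position 2: all 'f' => match
  Position 3: all 'a' => match
  Position 4: ('m', 'l') => mismatch, stop
LCP = "pnfa" (length 4)

4


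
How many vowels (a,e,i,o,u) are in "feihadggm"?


Input: feihadggm
Checking each character:
  'f' at position 0: consonant
  'e' at position 1: vowel (running total: 1)
  'i' at position 2: vowel (running total: 2)
  'h' at position 3: consonant
  'a' at position 4: vowel (running total: 3)
  'd' at position 5: consonant
  'g' at position 6: consonant
  'g' at position 7: consonant
  'm' at position 8: consonant
Total vowels: 3

3


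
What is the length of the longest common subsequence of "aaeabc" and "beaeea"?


LCS of "aaeabc" and "beaeea"
DP table:
           b    e    a    e    e    a
      0    0    0    0    0    0    0
  a   0    0    0    1    1    1    1
  a   0    0    0    1    1    1    2
  e   0    0    1    1    2    2    2
  a   0    0    1    2    2    2    3
  b   0    1    1    2    2    2    3
  c   0    1    1    2    2    2    3
LCS length = dp[6][6] = 3

3


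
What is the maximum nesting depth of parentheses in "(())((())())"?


Input: "(())((())())"
Tracking depth:
  Position 0 '(': depth becomes 1
  Position 1 '(': depth becomes 2
  Position 2 ')': depth becomes 1
  Position 3 ')': depth becomes 0
  Position 4 '(': depth becomes 1
  Position 5 '(': depth becomes 2
  Position 6 '(': depth becomes 3
  Position 7 ')': depth becomes 2
  Position 8 ')': depth becomes 1
  Position 9 '(': depth becomes 2
  Position 10 ')': depth becomes 1
  Position 11 ')': depth becomes 0
Maximum depth reached: 3

3


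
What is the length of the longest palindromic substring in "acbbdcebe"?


Input: "acbbdcebe"
Checking substrings for palindromes:
  [6:9] "ebe" (len 3) => palindrome
  [2:4] "bb" (len 2) => palindrome
Longest palindromic substring: "ebe" with length 3

3


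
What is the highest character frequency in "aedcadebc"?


Input: aedcadebc
Character counts:
  'a': 2
  'b': 1
  'c': 2
  'd': 2
  'e': 2
Maximum frequency: 2

2


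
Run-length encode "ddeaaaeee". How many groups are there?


Input: ddeaaaeee
Scanning for consecutive runs:
  Group 1: 'd' x 2 (positions 0-1)
  Group 2: 'e' x 1 (positions 2-2)
  Group 3: 'a' x 3 (positions 3-5)
  Group 4: 'e' x 3 (positions 6-8)
Total groups: 4

4


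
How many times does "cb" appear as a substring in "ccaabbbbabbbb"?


Searching for "cb" in "ccaabbbbabbbb"
Scanning each position:
  Position 0: "cc" => no
  Position 1: "ca" => no
  Position 2: "aa" => no
  Position 3: "ab" => no
  Position 4: "bb" => no
  Position 5: "bb" => no
  Position 6: "bb" => no
  Position 7: "ba" => no
  Position 8: "ab" => no
  Position 9: "bb" => no
  Position 10: "bb" => no
  Position 11: "bb" => no
Total occurrences: 0

0


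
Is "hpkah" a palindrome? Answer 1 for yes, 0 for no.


Input: hpkah
Reversed: hakph
  Compare pos 0 ('h') with pos 4 ('h'): match
  Compare pos 1 ('p') with pos 3 ('a'): MISMATCH
Result: not a palindrome

0


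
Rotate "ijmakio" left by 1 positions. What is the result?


Input: "ijmakio", rotate left by 1
First 1 characters: "i"
Remaining characters: "jmakio"
Concatenate remaining + first: "jmakio" + "i" = "jmakioi"

jmakioi


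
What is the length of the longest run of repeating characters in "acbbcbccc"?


Input: "acbbcbccc"
Scanning for longest run:
  Position 1 ('c'): new char, reset run to 1
  Position 2 ('b'): new char, reset run to 1
  Position 3 ('b'): continues run of 'b', length=2
  Position 4 ('c'): new char, reset run to 1
  Position 5 ('b'): new char, reset run to 1
  Position 6 ('c'): new char, reset run to 1
  Position 7 ('c'): continues run of 'c', length=2
  Position 8 ('c'): continues run of 'c', length=3
Longest run: 'c' with length 3

3


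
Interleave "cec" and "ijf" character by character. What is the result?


Interleaving "cec" and "ijf":
  Position 0: 'c' from first, 'i' from second => "ci"
  Position 1: 'e' from first, 'j' from second => "ej"
  Position 2: 'c' from first, 'f' from second => "cf"
Result: ciejcf

ciejcf


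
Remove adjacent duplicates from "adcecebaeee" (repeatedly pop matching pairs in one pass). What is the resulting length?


Input: adcecebaeee
Stack-based adjacent duplicate removal:
  Read 'a': push. Stack: a
  Read 'd': push. Stack: ad
  Read 'c': push. Stack: adc
  Read 'e': push. Stack: adce
  Read 'c': push. Stack: adcec
  Read 'e': push. Stack: adcece
  Read 'b': push. Stack: adceceb
  Read 'a': push. Stack: adceceba
  Read 'e': push. Stack: adcecebae
  Read 'e': matches stack top 'e' => pop. Stack: adceceba
  Read 'e': push. Stack: adcecebae
Final stack: "adcecebae" (length 9)

9


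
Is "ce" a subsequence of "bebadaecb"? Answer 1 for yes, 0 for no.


Check if "ce" is a subsequence of "bebadaecb"
Greedy scan:
  Position 0 ('b'): no match needed
  Position 1 ('e'): no match needed
  Position 2 ('b'): no match needed
  Position 3 ('a'): no match needed
  Position 4 ('d'): no match needed
  Position 5 ('a'): no match needed
  Position 6 ('e'): no match needed
  Position 7 ('c'): matches sub[0] = 'c'
  Position 8 ('b'): no match needed
Only matched 1/2 characters => not a subsequence

0


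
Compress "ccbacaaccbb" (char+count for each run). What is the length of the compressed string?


Input: ccbacaaccbb
Runs:
  'c' x 2 => "c2"
  'b' x 1 => "b1"
  'a' x 1 => "a1"
  'c' x 1 => "c1"
  'a' x 2 => "a2"
  'c' x 2 => "c2"
  'b' x 2 => "b2"
Compressed: "c2b1a1c1a2c2b2"
Compressed length: 14

14


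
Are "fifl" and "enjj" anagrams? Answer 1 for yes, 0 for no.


Strings: "fifl", "enjj"
Sorted first:  ffil
Sorted second: ejjn
Differ at position 0: 'f' vs 'e' => not anagrams

0


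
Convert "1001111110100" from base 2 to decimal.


Input: "1001111110100" in base 2
Positional expansion:
  Digit '1' (value 1) x 2^12 = 4096
  Digit '0' (value 0) x 2^11 = 0
  Digit '0' (value 0) x 2^10 = 0
  Digit '1' (value 1) x 2^9 = 512
  Digit '1' (value 1) x 2^8 = 256
  Digit '1' (value 1) x 2^7 = 128
  Digit '1' (value 1) x 2^6 = 64
  Digit '1' (value 1) x 2^5 = 32
  Digit '1' (value 1) x 2^4 = 16
  Digit '0' (value 0) x 2^3 = 0
  Digit '1' (value 1) x 2^2 = 4
  Digit '0' (value 0) x 2^1 = 0
  Digit '0' (value 0) x 2^0 = 0
Sum = 5108

5108


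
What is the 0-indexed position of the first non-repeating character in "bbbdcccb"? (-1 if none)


Input: bbbdcccb
Character frequencies:
  'b': 4
  'c': 3
  'd': 1
Scanning left to right for freq == 1:
  Position 0 ('b'): freq=4, skip
  Position 1 ('b'): freq=4, skip
  Position 2 ('b'): freq=4, skip
  Position 3 ('d'): unique! => answer = 3

3


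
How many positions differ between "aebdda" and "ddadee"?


Comparing "aebdda" and "ddadee" position by position:
  Position 0: 'a' vs 'd' => DIFFER
  Position 1: 'e' vs 'd' => DIFFER
  Position 2: 'b' vs 'a' => DIFFER
  Position 3: 'd' vs 'd' => same
  Position 4: 'd' vs 'e' => DIFFER
  Position 5: 'a' vs 'e' => DIFFER
Positions that differ: 5

5


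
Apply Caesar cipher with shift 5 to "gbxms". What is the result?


Caesar cipher: shift "gbxms" by 5
  'g' (pos 6) + 5 = pos 11 = 'l'
  'b' (pos 1) + 5 = pos 6 = 'g'
  'x' (pos 23) + 5 = pos 2 = 'c'
  'm' (pos 12) + 5 = pos 17 = 'r'
  's' (pos 18) + 5 = pos 23 = 'x'
Result: lgcrx

lgcrx


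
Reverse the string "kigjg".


Input: kigjg
Reading characters right to left:
  Position 4: 'g'
  Position 3: 'j'
  Position 2: 'g'
  Position 1: 'i'
  Position 0: 'k'
Reversed: gjgik

gjgik


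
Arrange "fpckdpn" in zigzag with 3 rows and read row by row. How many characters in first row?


Zigzag "fpckdpn" into 3 rows:
Placing characters:
  'f' => row 0
  'p' => row 1
  'c' => row 2
  'k' => row 1
  'd' => row 0
  'p' => row 1
  'n' => row 2
Rows:
  Row 0: "fd"
  Row 1: "pkp"
  Row 2: "cn"
First row length: 2

2


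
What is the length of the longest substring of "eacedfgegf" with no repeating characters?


Input: "eacedfgegf"
Sliding window (track last position of each char):
  Position 0 ('e'): window [0,0] length 1 -- new best
  Position 1 ('a'): window [0,1] length 2 -- new best
  Position 2 ('c'): window [0,2] length 3 -- new best
  Position 3 ('e'): repeat (last at 0), move window start to 1
  Position 3 ('e'): window [1,3] length 3
  Position 4 ('d'): window [1,4] length 4 -- new best
  Position 5 ('f'): window [1,5] length 5 -- new best
  Position 6 ('g'): window [1,6] length 6 -- new best
  Position 7 ('e'): repeat (last at 3), move window start to 4
  Position 7 ('e'): window [4,7] length 4
  Position 8 ('g'): repeat (last at 6), move window start to 7
  Position 8 ('g'): window [7,8] length 2
  Position 9 ('f'): window [7,9] length 3
Longest substring with no repeats: "acedfg" with length 6

6


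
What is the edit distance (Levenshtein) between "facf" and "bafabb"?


Computing edit distance: "facf" -> "bafabb"
DP table:
           b    a    f    a    b    b
      0    1    2    3    4    5    6
  f   1    1    2    2    3    4    5
  a   2    2    1    2    2    3    4
  c   3    3    2    2    3    3    4
  f   4    4    3    2    3    4    4
Edit distance = dp[4][6] = 4

4


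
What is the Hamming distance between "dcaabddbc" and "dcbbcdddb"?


Comparing "dcaabddbc" and "dcbbcdddb" position by position:
  Position 0: 'd' vs 'd' => same
  Position 1: 'c' vs 'c' => same
  Position 2: 'a' vs 'b' => differ
  Position 3: 'a' vs 'b' => differ
  Position 4: 'b' vs 'c' => differ
  Position 5: 'd' vs 'd' => same
  Position 6: 'd' vs 'd' => same
  Position 7: 'b' vs 'd' => differ
  Position 8: 'c' vs 'b' => differ
Total differences (Hamming distance): 5

5


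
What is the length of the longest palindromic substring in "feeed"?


Input: "feeed"
Checking substrings for palindromes:
  [1:4] "eee" (len 3) => palindrome
  [1:3] "ee" (len 2) => palindrome
  [2:4] "ee" (len 2) => palindrome
Longest palindromic substring: "eee" with length 3

3


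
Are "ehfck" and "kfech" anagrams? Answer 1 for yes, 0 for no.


Strings: "ehfck", "kfech"
Sorted first:  cefhk
Sorted second: cefhk
Sorted forms match => anagrams

1


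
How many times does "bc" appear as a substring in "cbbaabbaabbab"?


Searching for "bc" in "cbbaabbaabbab"
Scanning each position:
  Position 0: "cb" => no
  Position 1: "bb" => no
  Position 2: "ba" => no
  Position 3: "aa" => no
  Position 4: "ab" => no
  Position 5: "bb" => no
  Position 6: "ba" => no
  Position 7: "aa" => no
  Position 8: "ab" => no
  Position 9: "bb" => no
  Position 10: "ba" => no
  Position 11: "ab" => no
Total occurrences: 0

0


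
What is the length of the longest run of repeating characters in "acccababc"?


Input: "acccababc"
Scanning for longest run:
  Position 1 ('c'): new char, reset run to 1
  Position 2 ('c'): continues run of 'c', length=2
  Position 3 ('c'): continues run of 'c', length=3
  Position 4 ('a'): new char, reset run to 1
  Position 5 ('b'): new char, reset run to 1
  Position 6 ('a'): new char, reset run to 1
  Position 7 ('b'): new char, reset run to 1
  Position 8 ('c'): new char, reset run to 1
Longest run: 'c' with length 3

3


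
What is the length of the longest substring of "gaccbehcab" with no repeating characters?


Input: "gaccbehcab"
Sliding window (track last position of each char):
  Position 0 ('g'): window [0,0] length 1 -- new best
  Position 1 ('a'): window [0,1] length 2 -- new best
  Position 2 ('c'): window [0,2] length 3 -- new best
  Position 3 ('c'): repeat (last at 2), move window start to 3
  Position 3 ('c'): window [3,3] length 1
  Position 4 ('b'): window [3,4] length 2
  Position 5 ('e'): window [3,5] length 3
  Position 6 ('h'): window [3,6] length 4 -- new best
  Position 7 ('c'): repeat (last at 3), move window start to 4
  Position 7 ('c'): window [4,7] length 4
  Position 8 ('a'): window [4,8] length 5 -- new best
  Position 9 ('b'): repeat (last at 4), move window start to 5
  Position 9 ('b'): window [5,9] length 5
Longest substring with no repeats: "behca" with length 5

5


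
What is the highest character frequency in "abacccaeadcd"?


Input: abacccaeadcd
Character counts:
  'a': 4
  'b': 1
  'c': 4
  'd': 2
  'e': 1
Maximum frequency: 4

4


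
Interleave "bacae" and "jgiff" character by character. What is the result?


Interleaving "bacae" and "jgiff":
  Position 0: 'b' from first, 'j' from second => "bj"
  Position 1: 'a' from first, 'g' from second => "ag"
  Position 2: 'c' from first, 'i' from second => "ci"
  Position 3: 'a' from first, 'f' from second => "af"
  Position 4: 'e' from first, 'f' from second => "ef"
Result: bjagciafef

bjagciafef


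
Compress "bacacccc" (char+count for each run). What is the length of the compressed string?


Input: bacacccc
Runs:
  'b' x 1 => "b1"
  'a' x 1 => "a1"
  'c' x 1 => "c1"
  'a' x 1 => "a1"
  'c' x 4 => "c4"
Compressed: "b1a1c1a1c4"
Compressed length: 10

10


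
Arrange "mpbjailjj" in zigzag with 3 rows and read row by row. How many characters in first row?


Zigzag "mpbjailjj" into 3 rows:
Placing characters:
  'm' => row 0
  'p' => row 1
  'b' => row 2
  'j' => row 1
  'a' => row 0
  'i' => row 1
  'l' => row 2
  'j' => row 1
  'j' => row 0
Rows:
  Row 0: "maj"
  Row 1: "pjij"
  Row 2: "bl"
First row length: 3

3


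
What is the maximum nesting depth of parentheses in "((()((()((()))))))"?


Input: "((()((()((()))))))"
Tracking depth:
  Position 0 '(': depth becomes 1
  Position 1 '(': depth becomes 2
  Position 2 '(': depth becomes 3
  Position 3 ')': depth becomes 2
  Position 4 '(': depth becomes 3
  Position 5 '(': depth becomes 4
  Position 6 '(': depth becomes 5
  Position 7 ')': depth becomes 4
  Position 8 '(': depth becomes 5
  Position 9 '(': depth becomes 6
  Position 10 '(': depth becomes 7
  Position 11 ')': depth becomes 6
  Position 12 ')': depth becomes 5
  Position 13 ')': depth becomes 4
  Position 14 ')': depth becomes 3
  Position 15 ')': depth becomes 2
  Position 16 ')': depth becomes 1
  Position 17 ')': depth becomes 0
Maximum depth reached: 7

7


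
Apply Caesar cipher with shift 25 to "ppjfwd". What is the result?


Caesar cipher: shift "ppjfwd" by 25
  'p' (pos 15) + 25 = pos 14 = 'o'
  'p' (pos 15) + 25 = pos 14 = 'o'
  'j' (pos 9) + 25 = pos 8 = 'i'
  'f' (pos 5) + 25 = pos 4 = 'e'
  'w' (pos 22) + 25 = pos 21 = 'v'
  'd' (pos 3) + 25 = pos 2 = 'c'
Result: ooievc

ooievc


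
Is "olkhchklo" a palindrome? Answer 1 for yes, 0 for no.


Input: olkhchklo
Reversed: olkhchklo
  Compare pos 0 ('o') with pos 8 ('o'): match
  Compare pos 1 ('l') with pos 7 ('l'): match
  Compare pos 2 ('k') with pos 6 ('k'): match
  Compare pos 3 ('h') with pos 5 ('h'): match
Result: palindrome

1


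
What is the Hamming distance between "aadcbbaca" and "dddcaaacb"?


Comparing "aadcbbaca" and "dddcaaacb" position by position:
  Position 0: 'a' vs 'd' => differ
  Position 1: 'a' vs 'd' => differ
  Position 2: 'd' vs 'd' => same
  Position 3: 'c' vs 'c' => same
  Position 4: 'b' vs 'a' => differ
  Position 5: 'b' vs 'a' => differ
  Position 6: 'a' vs 'a' => same
  Position 7: 'c' vs 'c' => same
  Position 8: 'a' vs 'b' => differ
Total differences (Hamming distance): 5

5


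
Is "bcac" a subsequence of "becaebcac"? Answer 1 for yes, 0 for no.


Check if "bcac" is a subsequence of "becaebcac"
Greedy scan:
  Position 0 ('b'): matches sub[0] = 'b'
  Position 1 ('e'): no match needed
  Position 2 ('c'): matches sub[1] = 'c'
  Position 3 ('a'): matches sub[2] = 'a'
  Position 4 ('e'): no match needed
  Position 5 ('b'): no match needed
  Position 6 ('c'): matches sub[3] = 'c'
  Position 7 ('a'): no match needed
  Position 8 ('c'): no match needed
All 4 characters matched => is a subsequence

1


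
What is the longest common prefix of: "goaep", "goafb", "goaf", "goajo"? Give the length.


Words: goaep, goafb, goaf, goajo
  Position 0: all 'g' => match
  Position 1: all 'o' => match
  Position 2: all 'a' => match
  Position 3: ('e', 'f', 'f', 'j') => mismatch, stop
LCP = "goa" (length 3)

3


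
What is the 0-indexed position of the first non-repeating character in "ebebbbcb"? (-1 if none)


Input: ebebbbcb
Character frequencies:
  'b': 5
  'c': 1
  'e': 2
Scanning left to right for freq == 1:
  Position 0 ('e'): freq=2, skip
  Position 1 ('b'): freq=5, skip
  Position 2 ('e'): freq=2, skip
  Position 3 ('b'): freq=5, skip
  Position 4 ('b'): freq=5, skip
  Position 5 ('b'): freq=5, skip
  Position 6 ('c'): unique! => answer = 6

6


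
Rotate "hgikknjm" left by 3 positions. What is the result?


Input: "hgikknjm", rotate left by 3
First 3 characters: "hgi"
Remaining characters: "kknjm"
Concatenate remaining + first: "kknjm" + "hgi" = "kknjmhgi"

kknjmhgi


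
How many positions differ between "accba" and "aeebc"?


Comparing "accba" and "aeebc" position by position:
  Position 0: 'a' vs 'a' => same
  Position 1: 'c' vs 'e' => DIFFER
  Position 2: 'c' vs 'e' => DIFFER
  Position 3: 'b' vs 'b' => same
  Position 4: 'a' vs 'c' => DIFFER
Positions that differ: 3

3


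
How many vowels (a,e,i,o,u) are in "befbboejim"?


Input: befbboejim
Checking each character:
  'b' at position 0: consonant
  'e' at position 1: vowel (running total: 1)
  'f' at position 2: consonant
  'b' at position 3: consonant
  'b' at position 4: consonant
  'o' at position 5: vowel (running total: 2)
  'e' at position 6: vowel (running total: 3)
  'j' at position 7: consonant
  'i' at position 8: vowel (running total: 4)
  'm' at position 9: consonant
Total vowels: 4

4


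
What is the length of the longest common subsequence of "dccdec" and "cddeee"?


LCS of "dccdec" and "cddeee"
DP table:
           c    d    d    e    e    e
      0    0    0    0    0    0    0
  d   0    0    1    1    1    1    1
  c   0    1    1    1    1    1    1
  c   0    1    1    1    1    1    1
  d   0    1    2    2    2    2    2
  e   0    1    2    2    3    3    3
  c   0    1    2    2    3    3    3
LCS length = dp[6][6] = 3

3


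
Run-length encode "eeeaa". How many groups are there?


Input: eeeaa
Scanning for consecutive runs:
  Group 1: 'e' x 3 (positions 0-2)
  Group 2: 'a' x 2 (positions 3-4)
Total groups: 2

2


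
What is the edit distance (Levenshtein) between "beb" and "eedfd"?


Computing edit distance: "beb" -> "eedfd"
DP table:
           e    e    d    f    d
      0    1    2    3    4    5
  b   1    1    2    3    4    5
  e   2    1    1    2    3    4
  b   3    2    2    2    3    4
Edit distance = dp[3][5] = 4

4


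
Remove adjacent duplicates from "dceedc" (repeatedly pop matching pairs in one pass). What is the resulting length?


Input: dceedc
Stack-based adjacent duplicate removal:
  Read 'd': push. Stack: d
  Read 'c': push. Stack: dc
  Read 'e': push. Stack: dce
  Read 'e': matches stack top 'e' => pop. Stack: dc
  Read 'd': push. Stack: dcd
  Read 'c': push. Stack: dcdc
Final stack: "dcdc" (length 4)

4


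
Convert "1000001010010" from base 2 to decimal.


Input: "1000001010010" in base 2
Positional expansion:
  Digit '1' (value 1) x 2^12 = 4096
  Digit '0' (value 0) x 2^11 = 0
  Digit '0' (value 0) x 2^10 = 0
  Digit '0' (value 0) x 2^9 = 0
  Digit '0' (value 0) x 2^8 = 0
  Digit '0' (value 0) x 2^7 = 0
  Digit '1' (value 1) x 2^6 = 64
  Digit '0' (value 0) x 2^5 = 0
  Digit '1' (value 1) x 2^4 = 16
  Digit '0' (value 0) x 2^3 = 0
  Digit '0' (value 0) x 2^2 = 0
  Digit '1' (value 1) x 2^1 = 2
  Digit '0' (value 0) x 2^0 = 0
Sum = 4178

4178


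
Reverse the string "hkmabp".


Input: hkmabp
Reading characters right to left:
  Position 5: 'p'
  Position 4: 'b'
  Position 3: 'a'
  Position 2: 'm'
  Position 1: 'k'
  Position 0: 'h'
Reversed: pbamkh

pbamkh


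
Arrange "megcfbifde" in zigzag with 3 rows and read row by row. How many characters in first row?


Zigzag "megcfbifde" into 3 rows:
Placing characters:
  'm' => row 0
  'e' => row 1
  'g' => row 2
  'c' => row 1
  'f' => row 0
  'b' => row 1
  'i' => row 2
  'f' => row 1
  'd' => row 0
  'e' => row 1
Rows:
  Row 0: "mfd"
  Row 1: "ecbfe"
  Row 2: "gi"
First row length: 3

3


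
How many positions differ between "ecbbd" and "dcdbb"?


Comparing "ecbbd" and "dcdbb" position by position:
  Position 0: 'e' vs 'd' => DIFFER
  Position 1: 'c' vs 'c' => same
  Position 2: 'b' vs 'd' => DIFFER
  Position 3: 'b' vs 'b' => same
  Position 4: 'd' vs 'b' => DIFFER
Positions that differ: 3

3


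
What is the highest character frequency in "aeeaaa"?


Input: aeeaaa
Character counts:
  'a': 4
  'e': 2
Maximum frequency: 4

4


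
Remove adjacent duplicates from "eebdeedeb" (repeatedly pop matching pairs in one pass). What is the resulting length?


Input: eebdeedeb
Stack-based adjacent duplicate removal:
  Read 'e': push. Stack: e
  Read 'e': matches stack top 'e' => pop. Stack: (empty)
  Read 'b': push. Stack: b
  Read 'd': push. Stack: bd
  Read 'e': push. Stack: bde
  Read 'e': matches stack top 'e' => pop. Stack: bd
  Read 'd': matches stack top 'd' => pop. Stack: b
  Read 'e': push. Stack: be
  Read 'b': push. Stack: beb
Final stack: "beb" (length 3)

3


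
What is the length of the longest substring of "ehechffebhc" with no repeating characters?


Input: "ehechffebhc"
Sliding window (track last position of each char):
  Position 0 ('e'): window [0,0] length 1 -- new best
  Position 1 ('h'): window [0,1] length 2 -- new best
  Position 2 ('e'): repeat (last at 0), move window start to 1
  Position 2 ('e'): window [1,2] length 2
  Position 3 ('c'): window [1,3] length 3 -- new best
  Position 4 ('h'): repeat (last at 1), move window start to 2
  Position 4 ('h'): window [2,4] length 3
  Position 5 ('f'): window [2,5] length 4 -- new best
  Position 6 ('f'): repeat (last at 5), move window start to 6
  Position 6 ('f'): window [6,6] length 1
  Position 7 ('e'): window [6,7] length 2
  Position 8 ('b'): window [6,8] length 3
  Position 9 ('h'): window [6,9] length 4
  Position 10 ('c'): window [6,10] length 5 -- new best
Longest substring with no repeats: "febhc" with length 5

5


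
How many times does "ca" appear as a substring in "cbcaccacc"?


Searching for "ca" in "cbcaccacc"
Scanning each position:
  Position 0: "cb" => no
  Position 1: "bc" => no
  Position 2: "ca" => MATCH
  Position 3: "ac" => no
  Position 4: "cc" => no
  Position 5: "ca" => MATCH
  Position 6: "ac" => no
  Position 7: "cc" => no
Total occurrences: 2

2


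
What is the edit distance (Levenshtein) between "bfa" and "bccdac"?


Computing edit distance: "bfa" -> "bccdac"
DP table:
           b    c    c    d    a    c
      0    1    2    3    4    5    6
  b   1    0    1    2    3    4    5
  f   2    1    1    2    3    4    5
  a   3    2    2    2    3    3    4
Edit distance = dp[3][6] = 4

4


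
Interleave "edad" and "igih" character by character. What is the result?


Interleaving "edad" and "igih":
  Position 0: 'e' from first, 'i' from second => "ei"
  Position 1: 'd' from first, 'g' from second => "dg"
  Position 2: 'a' from first, 'i' from second => "ai"
  Position 3: 'd' from first, 'h' from second => "dh"
Result: eidgaidh

eidgaidh


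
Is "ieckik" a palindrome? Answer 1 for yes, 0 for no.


Input: ieckik
Reversed: kikcei
  Compare pos 0 ('i') with pos 5 ('k'): MISMATCH
  Compare pos 1 ('e') with pos 4 ('i'): MISMATCH
  Compare pos 2 ('c') with pos 3 ('k'): MISMATCH
Result: not a palindrome

0


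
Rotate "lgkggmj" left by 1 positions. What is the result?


Input: "lgkggmj", rotate left by 1
First 1 characters: "l"
Remaining characters: "gkggmj"
Concatenate remaining + first: "gkggmj" + "l" = "gkggmjl"

gkggmjl
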